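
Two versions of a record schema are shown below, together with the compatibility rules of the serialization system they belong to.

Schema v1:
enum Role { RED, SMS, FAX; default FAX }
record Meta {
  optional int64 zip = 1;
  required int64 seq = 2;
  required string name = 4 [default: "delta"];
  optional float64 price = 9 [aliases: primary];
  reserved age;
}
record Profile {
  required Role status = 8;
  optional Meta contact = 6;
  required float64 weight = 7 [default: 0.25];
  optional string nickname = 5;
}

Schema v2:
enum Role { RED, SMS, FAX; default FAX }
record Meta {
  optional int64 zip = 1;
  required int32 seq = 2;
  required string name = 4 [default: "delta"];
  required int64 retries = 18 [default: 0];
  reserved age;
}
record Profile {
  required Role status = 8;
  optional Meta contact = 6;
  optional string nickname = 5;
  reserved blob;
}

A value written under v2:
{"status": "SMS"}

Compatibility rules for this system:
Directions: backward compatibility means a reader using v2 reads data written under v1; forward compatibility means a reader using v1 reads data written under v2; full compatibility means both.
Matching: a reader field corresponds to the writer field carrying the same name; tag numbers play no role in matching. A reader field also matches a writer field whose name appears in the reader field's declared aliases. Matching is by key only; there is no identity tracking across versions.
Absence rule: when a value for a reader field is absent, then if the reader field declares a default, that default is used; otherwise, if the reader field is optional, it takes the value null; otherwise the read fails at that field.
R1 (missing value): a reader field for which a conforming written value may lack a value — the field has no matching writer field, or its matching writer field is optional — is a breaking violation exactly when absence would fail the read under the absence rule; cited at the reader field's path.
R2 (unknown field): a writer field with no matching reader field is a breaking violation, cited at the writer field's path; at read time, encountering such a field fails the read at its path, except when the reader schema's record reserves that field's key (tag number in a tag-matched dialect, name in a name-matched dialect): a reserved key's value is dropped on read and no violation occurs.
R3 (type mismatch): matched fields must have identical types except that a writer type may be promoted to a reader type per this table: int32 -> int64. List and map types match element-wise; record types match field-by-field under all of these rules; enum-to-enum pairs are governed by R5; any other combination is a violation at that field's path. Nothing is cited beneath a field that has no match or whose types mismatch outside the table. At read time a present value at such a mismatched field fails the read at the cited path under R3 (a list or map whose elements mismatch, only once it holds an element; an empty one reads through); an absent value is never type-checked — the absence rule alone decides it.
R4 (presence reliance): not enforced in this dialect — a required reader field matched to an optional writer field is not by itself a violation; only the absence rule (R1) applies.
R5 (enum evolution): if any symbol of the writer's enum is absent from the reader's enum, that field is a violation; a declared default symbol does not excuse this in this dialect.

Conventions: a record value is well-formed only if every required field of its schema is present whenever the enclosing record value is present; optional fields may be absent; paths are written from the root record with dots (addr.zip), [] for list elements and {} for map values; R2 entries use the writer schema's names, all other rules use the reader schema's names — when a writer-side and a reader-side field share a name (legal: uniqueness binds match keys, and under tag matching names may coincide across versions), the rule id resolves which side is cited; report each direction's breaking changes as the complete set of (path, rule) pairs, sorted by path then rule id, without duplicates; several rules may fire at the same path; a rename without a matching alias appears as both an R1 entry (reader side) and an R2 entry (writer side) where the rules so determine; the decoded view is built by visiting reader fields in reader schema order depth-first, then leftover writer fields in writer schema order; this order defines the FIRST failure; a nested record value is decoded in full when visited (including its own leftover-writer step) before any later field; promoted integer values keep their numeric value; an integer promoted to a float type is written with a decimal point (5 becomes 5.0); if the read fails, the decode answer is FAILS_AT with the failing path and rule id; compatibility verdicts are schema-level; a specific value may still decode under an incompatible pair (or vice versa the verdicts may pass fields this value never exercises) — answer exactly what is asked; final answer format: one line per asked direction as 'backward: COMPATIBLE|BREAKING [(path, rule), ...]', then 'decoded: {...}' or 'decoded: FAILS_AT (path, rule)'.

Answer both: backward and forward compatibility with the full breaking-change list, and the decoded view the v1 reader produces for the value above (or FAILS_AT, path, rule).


arrows below run writer -> reader for Profile
backward for Profile (reader v2, writer v1):
  Role -> Role, writer required: status aligns to status
  Meta -> Meta, writer optional: contact aligns to contact
  string -> string, writer optional: nickname aligns to nickname
  leftover writer field: weight
  int64 -> int64, writer optional: contact.zip aligns to contact.zip
  int64 -> int32, writer required: contact.seq aligns to contact.seq
  string -> string, writer required: contact.name aligns to contact.name
  contact.retries has no writer counterpart
  leftover writer field: contact.price
  R2 fires at contact.price
  R3 fires at contact.seq
  R2 fires at weight
  => backward verdict for Profile: BREAKING, 3 violation(s)
forward for Profile (reader v1, writer v2):
  Role -> Role, writer required: status aligns to status
  Meta -> Meta, writer optional: contact aligns to contact
  weight has no writer counterpart
  string -> string, writer optional: nickname aligns to nickname
  int64 -> int64, writer optional: contact.zip aligns to contact.zip
  int32 -> int64, writer required: contact.seq aligns to contact.seq
  string -> string, writer required: contact.name aligns to contact.name
  contact.price has no writer counterpart
  leftover writer field: contact.retries
  R2 fires at contact.retries
  => forward verdict for Profile: BREAKING, 1 violation(s)
decoding the Profile value with the v1 reader:
  status := "SMS"
  contact := null (absent, optional -> null)
  weight := 0.25 (absent -> default)
  nickname := null (absent, optional -> null)
  => decoded: {"status": "SMS", "contact": null, "weight": 0.25, "nickname": null}

backward: BREAKING [(contact.price, R2), (contact.seq, R3), (weight, R2)]; forward: BREAKING [(contact.retries, R2)]; decoded: {"status": "SMS", "contact": null, "weight": 0.25, "nickname": null}


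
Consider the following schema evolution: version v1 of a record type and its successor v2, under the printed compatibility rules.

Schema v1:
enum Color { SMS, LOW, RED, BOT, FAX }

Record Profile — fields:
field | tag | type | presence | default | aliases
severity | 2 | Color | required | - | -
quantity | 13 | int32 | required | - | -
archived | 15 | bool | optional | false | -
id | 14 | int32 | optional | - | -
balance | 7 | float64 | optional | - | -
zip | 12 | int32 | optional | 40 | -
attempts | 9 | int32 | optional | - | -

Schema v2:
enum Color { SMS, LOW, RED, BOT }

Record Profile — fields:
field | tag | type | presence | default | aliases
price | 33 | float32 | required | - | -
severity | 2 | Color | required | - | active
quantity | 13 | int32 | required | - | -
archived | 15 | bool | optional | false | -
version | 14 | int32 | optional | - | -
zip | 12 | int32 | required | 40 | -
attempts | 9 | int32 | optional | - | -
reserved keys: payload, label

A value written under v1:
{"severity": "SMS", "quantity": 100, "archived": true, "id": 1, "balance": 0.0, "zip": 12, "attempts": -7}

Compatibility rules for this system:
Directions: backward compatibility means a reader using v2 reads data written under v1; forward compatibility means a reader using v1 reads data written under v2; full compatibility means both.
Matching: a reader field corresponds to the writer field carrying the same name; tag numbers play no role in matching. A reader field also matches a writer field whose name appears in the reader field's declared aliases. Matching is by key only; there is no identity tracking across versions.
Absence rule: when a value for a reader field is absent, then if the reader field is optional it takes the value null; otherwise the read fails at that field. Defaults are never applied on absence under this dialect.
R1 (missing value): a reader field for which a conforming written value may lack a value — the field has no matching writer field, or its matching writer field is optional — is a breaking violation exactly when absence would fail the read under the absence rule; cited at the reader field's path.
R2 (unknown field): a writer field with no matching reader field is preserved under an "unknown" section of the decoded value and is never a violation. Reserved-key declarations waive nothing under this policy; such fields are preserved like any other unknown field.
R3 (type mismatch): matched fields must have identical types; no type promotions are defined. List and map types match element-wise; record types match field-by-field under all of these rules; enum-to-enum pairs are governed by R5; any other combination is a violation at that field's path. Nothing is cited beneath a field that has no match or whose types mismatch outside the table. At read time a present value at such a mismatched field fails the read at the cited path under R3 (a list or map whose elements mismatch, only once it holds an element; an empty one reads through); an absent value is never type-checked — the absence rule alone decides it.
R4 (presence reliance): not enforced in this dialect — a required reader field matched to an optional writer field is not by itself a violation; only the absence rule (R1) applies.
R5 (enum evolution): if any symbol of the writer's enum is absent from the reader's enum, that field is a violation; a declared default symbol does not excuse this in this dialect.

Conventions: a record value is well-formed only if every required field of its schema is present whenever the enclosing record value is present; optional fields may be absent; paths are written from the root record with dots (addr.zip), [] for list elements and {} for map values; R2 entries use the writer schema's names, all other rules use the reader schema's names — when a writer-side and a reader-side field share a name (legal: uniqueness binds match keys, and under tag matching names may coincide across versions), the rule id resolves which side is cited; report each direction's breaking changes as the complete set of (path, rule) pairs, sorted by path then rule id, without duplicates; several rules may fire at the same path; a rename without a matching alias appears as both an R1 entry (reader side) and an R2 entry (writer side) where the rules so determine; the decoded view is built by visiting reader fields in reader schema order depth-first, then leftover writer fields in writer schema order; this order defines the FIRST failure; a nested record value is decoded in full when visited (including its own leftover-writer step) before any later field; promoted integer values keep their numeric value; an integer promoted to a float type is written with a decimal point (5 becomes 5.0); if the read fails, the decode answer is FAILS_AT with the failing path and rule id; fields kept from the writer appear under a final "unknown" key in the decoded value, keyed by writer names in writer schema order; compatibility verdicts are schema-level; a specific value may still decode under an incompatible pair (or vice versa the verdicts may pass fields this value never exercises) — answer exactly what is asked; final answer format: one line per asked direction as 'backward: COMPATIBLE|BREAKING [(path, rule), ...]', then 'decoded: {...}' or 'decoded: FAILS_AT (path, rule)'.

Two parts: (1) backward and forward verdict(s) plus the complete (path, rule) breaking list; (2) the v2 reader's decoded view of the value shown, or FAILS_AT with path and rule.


the writer's type comes first in each Profile pair
checking backward for Profile: reader v2 against writer v1:
  no writer field matches reader price
  severity: paired with writer severity (Color -> Color; writer required)
  quantity: paired with writer quantity (int32 -> int32; writer required)
  archived: paired with writer archived (bool -> bool; writer optional)
  no writer field matches reader version
  zip: paired with writer zip (int32 -> int32; writer optional)
  attempts: paired with writer attempts (int32 -> int32; writer optional)
  leftover writer field: id
  leftover writer field: balance
  rule R1 violated at price
  rule R5 violated at severity
  rule R1 violated at zip
  => 3 violation(s): backward is BREAKING for Profile
checking forward for Profile: reader v1 against writer v2:
  severity: paired with writer severity (Color -> Color; writer required)
  quantity: paired with writer quantity (int32 -> int32; writer required)
  archived: paired with writer archived (bool -> bool; writer optional)
  no writer field matches reader id
  no writer field matches reader balance
  zip: paired with writer zip (int32 -> int32; writer required)
  attempts: paired with writer attempts (int32 -> int32; writer optional)
  leftover writer field: price
  leftover writer field: version
  => no violations; forward on Profile: COMPATIBLE
migrating the Profile value to v2:
  read fails at price under R1 (no fill)
  => FAILS_AT (price, R1)

backward: BREAKING [(price, R1), (severity, R5), (zip, R1)]; forward: COMPATIBLE []; decoded: FAILS_AT (price, R1)


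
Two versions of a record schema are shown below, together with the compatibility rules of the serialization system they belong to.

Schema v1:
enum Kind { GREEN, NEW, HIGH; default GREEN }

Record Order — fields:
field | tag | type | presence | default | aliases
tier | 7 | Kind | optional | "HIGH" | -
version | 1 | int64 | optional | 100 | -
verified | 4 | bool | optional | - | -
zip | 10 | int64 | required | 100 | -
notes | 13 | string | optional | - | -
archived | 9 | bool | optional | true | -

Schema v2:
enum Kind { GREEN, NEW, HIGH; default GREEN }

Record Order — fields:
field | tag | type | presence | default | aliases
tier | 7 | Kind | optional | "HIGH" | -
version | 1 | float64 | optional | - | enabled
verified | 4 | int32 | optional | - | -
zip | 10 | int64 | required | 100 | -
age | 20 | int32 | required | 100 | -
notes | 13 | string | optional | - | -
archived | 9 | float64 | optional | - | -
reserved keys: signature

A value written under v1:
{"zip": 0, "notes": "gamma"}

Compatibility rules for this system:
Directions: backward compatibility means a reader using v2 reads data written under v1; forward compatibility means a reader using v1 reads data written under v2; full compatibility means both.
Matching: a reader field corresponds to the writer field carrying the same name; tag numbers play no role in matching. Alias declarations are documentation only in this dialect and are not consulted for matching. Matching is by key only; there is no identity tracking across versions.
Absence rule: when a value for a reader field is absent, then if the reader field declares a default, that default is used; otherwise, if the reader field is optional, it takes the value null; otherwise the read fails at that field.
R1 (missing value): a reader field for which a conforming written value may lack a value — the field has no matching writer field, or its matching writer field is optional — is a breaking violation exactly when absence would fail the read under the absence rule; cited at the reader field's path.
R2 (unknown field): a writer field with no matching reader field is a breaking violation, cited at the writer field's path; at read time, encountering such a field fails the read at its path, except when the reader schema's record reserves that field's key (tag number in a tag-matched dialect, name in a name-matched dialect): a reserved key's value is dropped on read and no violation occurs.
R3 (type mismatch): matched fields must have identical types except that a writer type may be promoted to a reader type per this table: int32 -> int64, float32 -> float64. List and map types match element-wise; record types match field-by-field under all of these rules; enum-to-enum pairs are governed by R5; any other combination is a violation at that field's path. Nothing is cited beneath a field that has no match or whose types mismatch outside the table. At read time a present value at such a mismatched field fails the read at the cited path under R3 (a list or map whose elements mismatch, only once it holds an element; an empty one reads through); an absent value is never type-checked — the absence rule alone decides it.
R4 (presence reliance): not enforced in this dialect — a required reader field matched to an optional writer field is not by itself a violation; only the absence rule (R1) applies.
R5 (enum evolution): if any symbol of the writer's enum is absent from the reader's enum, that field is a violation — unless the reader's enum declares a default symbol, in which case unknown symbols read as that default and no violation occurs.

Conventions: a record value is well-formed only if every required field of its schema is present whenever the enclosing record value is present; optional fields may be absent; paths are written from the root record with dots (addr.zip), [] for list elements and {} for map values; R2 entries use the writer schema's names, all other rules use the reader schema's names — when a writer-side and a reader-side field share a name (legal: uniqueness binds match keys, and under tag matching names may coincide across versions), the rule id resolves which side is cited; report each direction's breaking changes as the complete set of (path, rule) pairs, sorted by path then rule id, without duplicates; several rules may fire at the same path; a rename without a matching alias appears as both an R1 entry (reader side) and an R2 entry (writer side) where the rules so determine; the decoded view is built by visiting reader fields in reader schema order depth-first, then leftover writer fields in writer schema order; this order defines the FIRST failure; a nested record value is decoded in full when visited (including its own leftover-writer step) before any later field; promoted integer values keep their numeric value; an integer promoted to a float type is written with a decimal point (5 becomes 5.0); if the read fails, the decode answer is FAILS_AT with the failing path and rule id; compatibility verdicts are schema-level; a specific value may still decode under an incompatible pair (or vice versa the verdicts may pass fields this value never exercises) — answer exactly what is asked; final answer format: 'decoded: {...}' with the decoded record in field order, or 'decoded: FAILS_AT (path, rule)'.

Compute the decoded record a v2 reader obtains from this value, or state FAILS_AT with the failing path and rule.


decoded: {"tier": "HIGH", "version": null, "verified": null, "zip": 0, "age": 100, "notes": "gamma", "archived": null}

each type pair in Order: writer, then reader
decode (reader v2):
  tier := "HIGH" (no value, default fills)
  version := null (not supplied -> null)
  verified := null (not supplied -> null)
  zip := 0
  age := 100 (no value, default fills)
  notes := "gamma"
  archived := null (not supplied -> null)
  => decoded: {"tier": "HIGH", "version": null, "verified": null, "zip": 0, "age": 100, "notes": "gamma", "archived": null}
the other Order changes do not affect what is asked:
  field verified in record Order: type bool changed to int32 -> shifts the Order verdicts, not this decode


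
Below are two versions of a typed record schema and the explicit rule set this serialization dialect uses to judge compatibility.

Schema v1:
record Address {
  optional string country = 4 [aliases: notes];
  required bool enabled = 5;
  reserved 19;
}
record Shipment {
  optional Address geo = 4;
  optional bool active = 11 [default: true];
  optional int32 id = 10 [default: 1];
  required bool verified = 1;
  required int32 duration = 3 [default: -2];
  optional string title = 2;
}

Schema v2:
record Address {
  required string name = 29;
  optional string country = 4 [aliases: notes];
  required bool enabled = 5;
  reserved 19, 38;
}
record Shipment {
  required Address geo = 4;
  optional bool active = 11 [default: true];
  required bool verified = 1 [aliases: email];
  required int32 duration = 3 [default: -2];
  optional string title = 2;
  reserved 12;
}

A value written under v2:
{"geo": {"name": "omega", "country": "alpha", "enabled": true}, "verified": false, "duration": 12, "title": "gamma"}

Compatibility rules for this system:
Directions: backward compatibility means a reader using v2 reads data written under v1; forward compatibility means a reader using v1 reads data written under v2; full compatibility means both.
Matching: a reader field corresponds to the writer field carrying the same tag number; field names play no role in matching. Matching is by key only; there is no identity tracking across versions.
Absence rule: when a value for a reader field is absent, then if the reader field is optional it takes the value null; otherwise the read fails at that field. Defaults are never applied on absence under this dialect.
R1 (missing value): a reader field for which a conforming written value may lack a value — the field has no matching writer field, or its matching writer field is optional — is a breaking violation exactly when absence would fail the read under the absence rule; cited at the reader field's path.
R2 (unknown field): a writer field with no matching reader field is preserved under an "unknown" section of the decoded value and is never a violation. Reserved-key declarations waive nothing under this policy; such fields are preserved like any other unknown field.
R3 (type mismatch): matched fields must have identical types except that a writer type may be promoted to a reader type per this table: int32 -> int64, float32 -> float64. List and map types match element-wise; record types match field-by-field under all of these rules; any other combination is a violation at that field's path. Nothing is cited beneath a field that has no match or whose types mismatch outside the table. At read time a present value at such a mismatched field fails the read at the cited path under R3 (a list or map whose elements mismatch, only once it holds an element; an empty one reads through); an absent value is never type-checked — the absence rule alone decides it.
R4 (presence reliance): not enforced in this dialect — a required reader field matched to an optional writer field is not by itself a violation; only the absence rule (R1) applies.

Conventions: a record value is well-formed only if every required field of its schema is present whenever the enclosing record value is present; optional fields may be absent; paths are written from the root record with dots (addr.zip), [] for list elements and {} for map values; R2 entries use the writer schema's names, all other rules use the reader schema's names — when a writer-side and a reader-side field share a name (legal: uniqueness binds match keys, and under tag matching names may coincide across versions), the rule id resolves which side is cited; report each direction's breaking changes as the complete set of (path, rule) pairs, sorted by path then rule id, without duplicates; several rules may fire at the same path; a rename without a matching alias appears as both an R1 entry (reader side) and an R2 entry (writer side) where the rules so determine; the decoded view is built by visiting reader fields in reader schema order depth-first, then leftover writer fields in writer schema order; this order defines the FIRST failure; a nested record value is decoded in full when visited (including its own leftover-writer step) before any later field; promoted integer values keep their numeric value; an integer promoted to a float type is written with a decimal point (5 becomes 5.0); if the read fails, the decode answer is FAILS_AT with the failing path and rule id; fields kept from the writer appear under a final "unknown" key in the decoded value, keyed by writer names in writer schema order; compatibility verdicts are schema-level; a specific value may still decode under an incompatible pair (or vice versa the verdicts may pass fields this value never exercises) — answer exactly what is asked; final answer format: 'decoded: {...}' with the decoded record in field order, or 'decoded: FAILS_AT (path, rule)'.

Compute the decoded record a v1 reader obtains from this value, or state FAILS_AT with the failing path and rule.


in Shipment below, arrows point writer -> reader
decoding the Shipment value with the v1 reader:
  geo.country := "alpha"
  geo.enabled := true
  writer geo.name: kept under "unknown"
  active := null (not supplied -> null)
  id := null (not supplied -> null)
  verified := false
  duration := 12
  title := "gamma"
  => decoded: {"geo": {"country": "alpha", "enabled": true, "unknown": {"name": "omega"}}, "active": null, "id": null, "verified": false, "duration": 12, "title": "gamma"}
remaining Shipment differences; none change what is asked:
  removed field id from record Shipment -> no rule fires on it and the decoded Shipment view is identical with or without it
  field geo in record Shipment: optional changed to required -> changes Shipment's schema-level verdicts only — the decode of this value is the same

decoded: {"geo": {"country": "alpha", "enabled": true, "unknown": {"name": "omega"}}, "active": null, "id": null, "verified": false, "duration": 12, "title": "gamma"}


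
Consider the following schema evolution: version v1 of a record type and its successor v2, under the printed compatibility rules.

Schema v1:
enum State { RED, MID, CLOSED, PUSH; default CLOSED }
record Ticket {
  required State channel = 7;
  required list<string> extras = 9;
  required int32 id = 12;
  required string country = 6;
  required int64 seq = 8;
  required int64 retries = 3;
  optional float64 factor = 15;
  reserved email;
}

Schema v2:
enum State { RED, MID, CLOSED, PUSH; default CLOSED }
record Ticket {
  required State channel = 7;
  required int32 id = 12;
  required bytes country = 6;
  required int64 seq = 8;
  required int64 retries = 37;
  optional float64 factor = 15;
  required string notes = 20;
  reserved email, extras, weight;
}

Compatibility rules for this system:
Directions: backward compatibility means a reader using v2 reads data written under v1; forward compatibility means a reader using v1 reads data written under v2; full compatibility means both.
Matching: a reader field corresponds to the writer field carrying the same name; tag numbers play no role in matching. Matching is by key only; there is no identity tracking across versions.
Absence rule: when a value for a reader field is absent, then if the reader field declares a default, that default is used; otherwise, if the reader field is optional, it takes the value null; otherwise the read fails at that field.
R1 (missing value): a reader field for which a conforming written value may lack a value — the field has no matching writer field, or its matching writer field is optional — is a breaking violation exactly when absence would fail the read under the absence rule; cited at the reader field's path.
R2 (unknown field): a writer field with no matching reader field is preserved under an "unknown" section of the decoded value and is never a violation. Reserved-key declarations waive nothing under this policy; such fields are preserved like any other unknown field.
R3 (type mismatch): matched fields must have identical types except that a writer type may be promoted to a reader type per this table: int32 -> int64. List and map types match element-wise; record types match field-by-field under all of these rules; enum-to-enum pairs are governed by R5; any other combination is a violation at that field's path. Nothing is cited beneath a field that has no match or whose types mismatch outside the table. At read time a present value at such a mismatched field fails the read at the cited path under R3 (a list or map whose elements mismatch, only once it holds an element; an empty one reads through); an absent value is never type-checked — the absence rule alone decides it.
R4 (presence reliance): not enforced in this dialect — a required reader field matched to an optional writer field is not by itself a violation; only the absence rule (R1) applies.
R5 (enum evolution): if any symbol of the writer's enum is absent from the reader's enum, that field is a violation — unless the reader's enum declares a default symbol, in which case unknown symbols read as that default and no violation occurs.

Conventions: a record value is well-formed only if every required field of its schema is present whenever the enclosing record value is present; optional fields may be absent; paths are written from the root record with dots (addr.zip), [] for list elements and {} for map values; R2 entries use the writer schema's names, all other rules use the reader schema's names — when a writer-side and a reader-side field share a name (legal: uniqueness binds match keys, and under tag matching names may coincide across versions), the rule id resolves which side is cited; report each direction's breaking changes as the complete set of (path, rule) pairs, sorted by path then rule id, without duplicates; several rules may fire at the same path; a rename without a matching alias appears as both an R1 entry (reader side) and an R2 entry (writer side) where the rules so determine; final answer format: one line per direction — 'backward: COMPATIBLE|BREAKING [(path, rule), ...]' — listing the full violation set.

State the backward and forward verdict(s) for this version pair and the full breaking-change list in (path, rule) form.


backward: BREAKING [(country, R3), (notes, R1)]; forward: BREAKING [(country, R3), (extras, R1)]

in Ticket below, arrows point writer -> reader
backward analysis of Ticket with v2 as reader and v1 as writer:
  channel: paired with writer channel (State -> State; writer required)
  id: paired with writer id (int32 -> int32; writer required)
  country: paired with writer country (string -> bytes; writer required)
  seq: paired with writer seq (int64 -> int64; writer required)
  retries: paired with writer retries (int64 -> int64; writer required)
  factor: paired with writer factor (float64 -> float64; writer optional)
  notes: no writer match
  writer extras: unknown to reader
  violation R3 at country
  violation R1 at notes
  backward on Ticket therefore BREAKING (2)
forward analysis of Ticket with v1 as reader and v2 as writer:
  channel: paired with writer channel (State -> State; writer required)
  extras: no writer match
  id: paired with writer id (int32 -> int32; writer required)
  country: paired with writer country (bytes -> string; writer required)
  seq: paired with writer seq (int64 -> int64; writer required)
  retries: paired with writer retries (int64 -> int64; writer required)
  factor: paired with writer factor (float64 -> float64; writer optional)
  writer notes: unknown to reader
  violation R3 at country
  violation R1 at extras
  forward on Ticket therefore BREAKING (2)


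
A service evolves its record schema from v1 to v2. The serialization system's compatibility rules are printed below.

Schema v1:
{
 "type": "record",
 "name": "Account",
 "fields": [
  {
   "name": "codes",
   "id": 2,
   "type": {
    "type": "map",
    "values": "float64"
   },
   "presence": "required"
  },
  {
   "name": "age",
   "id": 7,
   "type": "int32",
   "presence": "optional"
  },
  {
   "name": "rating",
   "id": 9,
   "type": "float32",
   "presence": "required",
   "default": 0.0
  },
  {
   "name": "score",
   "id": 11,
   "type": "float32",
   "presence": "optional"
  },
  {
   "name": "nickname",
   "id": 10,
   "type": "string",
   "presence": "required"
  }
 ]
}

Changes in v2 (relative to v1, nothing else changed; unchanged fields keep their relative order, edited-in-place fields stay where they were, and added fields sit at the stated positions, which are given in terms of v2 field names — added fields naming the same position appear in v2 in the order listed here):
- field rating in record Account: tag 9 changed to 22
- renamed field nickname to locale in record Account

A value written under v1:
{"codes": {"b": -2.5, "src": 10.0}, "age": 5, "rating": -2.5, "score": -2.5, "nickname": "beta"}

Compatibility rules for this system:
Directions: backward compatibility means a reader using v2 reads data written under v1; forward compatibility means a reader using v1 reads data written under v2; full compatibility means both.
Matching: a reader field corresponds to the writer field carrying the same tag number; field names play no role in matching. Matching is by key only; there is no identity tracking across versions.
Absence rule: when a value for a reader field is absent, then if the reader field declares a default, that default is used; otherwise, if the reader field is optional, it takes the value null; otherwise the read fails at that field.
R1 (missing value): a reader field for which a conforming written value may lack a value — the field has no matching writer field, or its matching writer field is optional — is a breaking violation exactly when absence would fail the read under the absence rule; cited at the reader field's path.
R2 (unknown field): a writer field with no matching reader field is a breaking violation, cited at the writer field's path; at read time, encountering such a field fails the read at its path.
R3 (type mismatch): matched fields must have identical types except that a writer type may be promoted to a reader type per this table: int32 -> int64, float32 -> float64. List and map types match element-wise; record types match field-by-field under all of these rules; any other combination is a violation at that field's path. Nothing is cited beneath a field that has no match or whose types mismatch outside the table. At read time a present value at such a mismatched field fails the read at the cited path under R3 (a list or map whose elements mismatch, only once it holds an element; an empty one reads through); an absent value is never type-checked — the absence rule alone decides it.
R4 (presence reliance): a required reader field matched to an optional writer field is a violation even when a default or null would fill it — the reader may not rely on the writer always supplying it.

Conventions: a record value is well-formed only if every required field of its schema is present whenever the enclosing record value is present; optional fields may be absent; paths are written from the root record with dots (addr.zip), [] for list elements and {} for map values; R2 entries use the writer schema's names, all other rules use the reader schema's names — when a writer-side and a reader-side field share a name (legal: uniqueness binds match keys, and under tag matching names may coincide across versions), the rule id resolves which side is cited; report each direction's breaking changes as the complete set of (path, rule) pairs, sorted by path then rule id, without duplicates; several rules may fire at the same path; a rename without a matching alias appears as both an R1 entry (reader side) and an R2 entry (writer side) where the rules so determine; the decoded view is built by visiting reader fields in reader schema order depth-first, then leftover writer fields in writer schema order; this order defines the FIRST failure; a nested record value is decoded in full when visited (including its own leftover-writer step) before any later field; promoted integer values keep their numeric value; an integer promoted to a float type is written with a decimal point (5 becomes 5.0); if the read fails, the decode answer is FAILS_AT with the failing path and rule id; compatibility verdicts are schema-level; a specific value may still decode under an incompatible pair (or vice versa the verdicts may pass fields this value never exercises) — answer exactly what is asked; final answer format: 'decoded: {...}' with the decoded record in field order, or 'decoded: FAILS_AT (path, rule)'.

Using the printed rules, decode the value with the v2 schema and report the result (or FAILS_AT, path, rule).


arrows below run writer -> reader for Account
decode walk for Account under reader schema v2:
  codes := {"b": -2.5, "src": 10.0}
  age := 5
  rating := 0.0 (absent -> default)
  score := -2.5
  locale := "beta" (from writer nickname)
  read fails at rating under R2 (unknown field)
  => FAILS_AT (rating, R2)
diffs on Account not affecting the asked answer:
  renamed field nickname to locale in record Account -> no rule fires on it and the decoded Account view is identical with or without it

decoded: FAILS_AT (rating, R2)


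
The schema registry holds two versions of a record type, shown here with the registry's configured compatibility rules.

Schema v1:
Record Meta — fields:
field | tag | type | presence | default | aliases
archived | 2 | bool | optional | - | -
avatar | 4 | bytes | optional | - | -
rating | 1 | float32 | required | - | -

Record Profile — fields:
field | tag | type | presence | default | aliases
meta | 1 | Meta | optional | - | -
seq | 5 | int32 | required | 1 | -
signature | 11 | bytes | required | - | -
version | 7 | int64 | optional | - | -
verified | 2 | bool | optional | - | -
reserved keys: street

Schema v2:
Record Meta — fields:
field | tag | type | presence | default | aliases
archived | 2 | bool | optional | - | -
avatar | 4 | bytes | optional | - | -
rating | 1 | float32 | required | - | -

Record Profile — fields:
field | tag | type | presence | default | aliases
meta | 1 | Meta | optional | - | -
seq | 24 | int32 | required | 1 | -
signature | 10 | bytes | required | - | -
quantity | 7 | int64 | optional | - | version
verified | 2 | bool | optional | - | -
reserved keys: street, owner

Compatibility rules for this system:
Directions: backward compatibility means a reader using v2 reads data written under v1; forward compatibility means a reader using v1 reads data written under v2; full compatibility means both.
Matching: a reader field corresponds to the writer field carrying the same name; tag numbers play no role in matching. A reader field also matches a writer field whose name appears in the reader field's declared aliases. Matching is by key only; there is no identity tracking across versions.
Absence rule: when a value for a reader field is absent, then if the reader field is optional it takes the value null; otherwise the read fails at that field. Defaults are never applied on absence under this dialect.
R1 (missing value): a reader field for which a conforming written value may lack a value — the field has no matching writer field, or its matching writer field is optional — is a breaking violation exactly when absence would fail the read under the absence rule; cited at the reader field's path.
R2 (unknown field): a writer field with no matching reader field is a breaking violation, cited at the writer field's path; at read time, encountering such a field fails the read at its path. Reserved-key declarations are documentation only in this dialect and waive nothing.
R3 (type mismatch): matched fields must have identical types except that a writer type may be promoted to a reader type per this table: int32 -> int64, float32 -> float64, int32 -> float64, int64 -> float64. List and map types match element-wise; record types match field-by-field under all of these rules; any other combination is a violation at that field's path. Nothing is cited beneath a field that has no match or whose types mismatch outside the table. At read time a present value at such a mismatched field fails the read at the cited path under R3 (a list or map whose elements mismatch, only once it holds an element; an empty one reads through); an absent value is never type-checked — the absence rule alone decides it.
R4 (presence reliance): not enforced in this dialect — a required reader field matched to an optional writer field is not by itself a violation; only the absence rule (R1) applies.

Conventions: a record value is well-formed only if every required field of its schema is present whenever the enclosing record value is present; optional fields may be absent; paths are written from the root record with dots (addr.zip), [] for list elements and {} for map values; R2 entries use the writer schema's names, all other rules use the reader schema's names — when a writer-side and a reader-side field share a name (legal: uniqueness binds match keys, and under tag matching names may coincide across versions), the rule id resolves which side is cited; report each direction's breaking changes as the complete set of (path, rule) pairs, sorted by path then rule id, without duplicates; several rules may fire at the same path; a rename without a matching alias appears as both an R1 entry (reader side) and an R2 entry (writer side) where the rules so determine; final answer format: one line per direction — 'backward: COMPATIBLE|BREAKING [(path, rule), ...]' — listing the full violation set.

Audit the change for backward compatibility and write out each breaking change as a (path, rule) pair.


the writer's type comes first in each Profile pair
backward pass over Profile, reader schema v2, writer schema v1:
  meta: Meta -> Meta, writer optional; from meta
  seq: int32 -> int32, writer required; from seq
  signature: bytes -> bytes, writer required; from signature
  quantity: int64 -> int64, writer optional; from version
  verified: bool -> bool, writer optional; from verified
  meta.archived: bool -> bool, writer optional; from meta.archived
  meta.avatar: bytes -> bytes, writer optional; from meta.avatar
  meta.rating: float32 -> float32, writer required; from meta.rating
  => backward verdict for Profile: COMPATIBLE, no violations
ruling out the remaining Profile differences:
  field seq in record Profile: tag 5 changed to 24 -> no rule fires on it in Profile's dialect; the asked verdict holds
  field signature in record Profile: tag 11 changed to 10 -> no rule fires on it in Profile's dialect; the asked verdict holds
  renamed field version to quantity in record Profile (alias version declared on the renamed field) -> affects forward compatibility only, which is not asked

backward: COMPATIBLE []
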